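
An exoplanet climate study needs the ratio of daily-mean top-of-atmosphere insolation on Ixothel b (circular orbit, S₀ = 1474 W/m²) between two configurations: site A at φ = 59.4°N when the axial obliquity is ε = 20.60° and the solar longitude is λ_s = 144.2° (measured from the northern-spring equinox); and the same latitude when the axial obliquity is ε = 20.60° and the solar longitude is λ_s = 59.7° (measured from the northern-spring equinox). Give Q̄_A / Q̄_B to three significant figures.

— Configuration A (φ=+59.4°):
Solar declination: sin δ = sin ε · sin λ_s = sin 20.60° × sin 144.2° = 0.20581, so δ = +11.877°.
cos H₀ = −tan(+59.4°) tan(+11.877°) = -0.3556, H₀ = 1.9344 rad.
Bracket: H₀ sin φ sin δ + cos φ cos δ sin H₀ = 1.9344×0.86074×0.20581 + 0.50904×0.97859×0.93463 = 0.342677 + 0.465578 = 0.808255.
Q̄ = (S₀/π) × [bracket] = (1474/π) × 0.808255 = 379.22 W/m².
— Configuration B (φ=+59.4°):
Solar declination: sin δ = sin ε · sin λ_s = sin 20.60° × sin 59.7° = 0.30378, so δ = +17.685°.
cos H₀ = −tan(+59.4°) tan(+17.685°) = -0.5391, H₀ = 2.1402 rad.
Bracket: H₀ sin φ sin δ + cos φ cos δ sin H₀ = 2.1402×0.86074×0.30378 + 0.50904×0.95274×0.84222 = 0.559610 + 0.408462 = 0.968072.
Q̄ = (S₀/π) × [bracket] = (1474/π) × 0.968072 = 454.21 W/m².
Ratio Q̄_A / Q̄_B = 379.22 / 454.21 = 0.8349.

Q̄_A / Q̄_B ≈ 0.835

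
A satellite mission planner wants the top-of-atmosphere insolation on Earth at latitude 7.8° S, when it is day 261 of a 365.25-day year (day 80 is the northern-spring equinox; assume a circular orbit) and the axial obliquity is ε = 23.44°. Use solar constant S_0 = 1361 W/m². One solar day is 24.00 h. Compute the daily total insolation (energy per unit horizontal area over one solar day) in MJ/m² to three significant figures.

37.0 MJ/m²

Solar longitude: L_s = 360° × (261 − 80)/365.25 = 178.398°.
sin δ = sin 23.44° × sin 178.398° = 0.01112, so δ = +0.637°.
cos h₀ = −tan(-7.8°) tan(+0.637°) = 0.0015, h₀ = 1.5693 rad.
Bracket: h₀ sin ϕ sin δ + cos ϕ cos δ sin h₀ = 1.5693×-0.13572×0.01112 + 0.99075×0.99994×1.00000 = -0.002368 + 0.990691 = 0.988323.
Q̄ = (S_0/π) × [bracket] = (1361/π) × 0.988323 = 428.16 W/m².
Daily total = Q̄ × 24.00 h × 3600 s/h = 428.16 × 24.00 × 3600 / 10⁶ = 36.99 MJ/m².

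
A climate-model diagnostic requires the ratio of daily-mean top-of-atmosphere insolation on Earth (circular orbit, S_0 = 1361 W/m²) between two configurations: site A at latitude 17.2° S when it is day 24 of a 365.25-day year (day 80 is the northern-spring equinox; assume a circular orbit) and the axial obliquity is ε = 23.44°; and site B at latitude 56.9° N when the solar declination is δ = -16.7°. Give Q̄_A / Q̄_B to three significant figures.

— Configuration A (ϕ=-17.2°):
Solar longitude: L_s = 360° × (24 − 80)/365.25 = -55.195°, i.e. -55.195° + 360° = 304.805°.
sin δ = sin 23.44° × sin 304.805° = -0.32662, so δ = -19.064°.
cos h₀ = −tan(-17.2°) tan(-19.064°) = -0.1070, h₀ = 1.6780 rad.
Bracket: h₀ sin ϕ sin δ + cos ϕ cos δ sin h₀ = 1.6780×-0.29571×-0.32662 + 0.95528×0.94515×0.99426 = 0.162069 + 0.897700 = 1.059769.
Q̄ = (S_0/π) × [bracket] = (1361/π) × 1.059769 = 459.11 W/m².
— Configuration B (ϕ=+56.9°):
cos h₀ = −tan(+56.9°) tan(-16.700°) = 0.4602, h₀ = 1.0926 rad.
Bracket: h₀ sin ϕ sin δ + cos ϕ cos δ sin h₀ = 1.0926×0.83772×-0.28736 + 0.54610×0.95782×0.88780 = -0.263019 + 0.464378 = 0.201359.
Q̄ = (S_0/π) × [bracket] = (1361/π) × 0.201359 = 87.233 W/m².
Ratio Q̄_A / Q̄_B = 459.11 / 87.233 = 5.263.

Q̄_A / Q̄_B ≈ 5.26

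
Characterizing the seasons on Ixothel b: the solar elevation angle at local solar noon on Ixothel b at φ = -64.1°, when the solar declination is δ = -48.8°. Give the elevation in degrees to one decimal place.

74.7°

At local noon the hour angle is zero, so the zenith angle equals |φ − δ| = |-64.1° − (-48.800°)| = 15.300°.
Elevation = 90° − 15.300° = 74.7°.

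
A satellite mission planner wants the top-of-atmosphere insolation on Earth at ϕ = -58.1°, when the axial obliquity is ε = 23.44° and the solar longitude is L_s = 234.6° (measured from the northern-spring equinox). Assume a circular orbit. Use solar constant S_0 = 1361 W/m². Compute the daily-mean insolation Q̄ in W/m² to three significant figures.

Solar declination: sin δ = sin ε · sin L_s = sin 23.44° × sin 234.6° = -0.32425, so δ = -18.920°.
cos h₀ = −tan(-58.1°) tan(-18.920°) = -0.5507, h₀ = 2.1540 rad.
Bracket: h₀ sin ϕ sin δ + cos ϕ cos δ sin h₀ = 2.1540×-0.84897×-0.32425 + 0.52844×0.94597×0.83472 = 0.592950 + 0.417267 = 1.010217.
Q̄ = (S_0/π) × [bracket] = (1361/π) × 1.010217 = 437.6 W/m².

Q̄ ≈ 438 W/m²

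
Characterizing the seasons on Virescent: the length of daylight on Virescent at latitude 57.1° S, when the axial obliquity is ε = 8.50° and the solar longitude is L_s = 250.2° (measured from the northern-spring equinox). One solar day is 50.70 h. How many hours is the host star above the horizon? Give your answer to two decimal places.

28.88 h

Solar declination: sin δ = sin ε · sin L_s = sin 8.50° × sin 250.2° = -0.13907, so δ = -7.994°.
cos h₀ = −tan ϕ · tan δ = −tan(-57.1°) × tan(-7.994°) = -0.2171, so h₀ = 1.7896 rad = 102.54°.
Daylight = 2h₀/(2π) × 50.70 h = (1.7896/π) × 50.70 = 28.88 h.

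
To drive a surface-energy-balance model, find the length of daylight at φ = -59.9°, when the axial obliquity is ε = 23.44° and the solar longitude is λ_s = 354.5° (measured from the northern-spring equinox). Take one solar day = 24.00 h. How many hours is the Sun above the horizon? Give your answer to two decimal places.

Solar declination: sin δ = sin ε · sin λ_s = sin 23.44° × sin 354.5° = -0.03813, so δ = -2.185°.
cos H₀ = −tan φ · tan δ = −tan(-59.9°) × tan(-2.185°) = -0.0658, so H₀ = 1.6367 rad = 93.77°.
Daylight = 2H₀/(2π) × 24.00 h = (1.6367/π) × 24.00 = 12.50 h.

12.50 h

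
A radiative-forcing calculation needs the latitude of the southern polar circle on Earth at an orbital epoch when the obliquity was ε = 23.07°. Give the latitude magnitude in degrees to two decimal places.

The polar circle is the lowest latitude that experiences at least one full rotation of continuous darkness at the northern-summer solstice; it lies at |ϕ| = 90° − ε = 90° − 23.07° = 66.93°.

66.93°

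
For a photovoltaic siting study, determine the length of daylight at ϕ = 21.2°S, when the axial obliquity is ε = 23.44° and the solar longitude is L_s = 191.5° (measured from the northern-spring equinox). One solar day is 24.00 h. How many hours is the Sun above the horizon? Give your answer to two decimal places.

Solar declination: sin δ = sin ε · sin L_s = sin 23.44° × sin 191.5° = -0.07931, so δ = -4.549°.
cos h₀ = −tan ϕ · tan δ = −tan(-21.2°) × tan(-4.549°) = -0.0309, so h₀ = 1.6017 rad = 91.77°.
Daylight = 2h₀/(2π) × 24.00 h = (1.6017/π) × 24.00 = 12.24 h.

12.24 h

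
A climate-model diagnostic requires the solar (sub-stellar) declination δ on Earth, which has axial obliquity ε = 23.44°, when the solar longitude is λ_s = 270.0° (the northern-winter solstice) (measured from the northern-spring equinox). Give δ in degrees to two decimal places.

δ = -23.44°

sin δ = sin ε · sin λ_s = sin 23.44° × sin 270.0° = -0.397789.
δ = arcsin(-0.397789) = -23.44°.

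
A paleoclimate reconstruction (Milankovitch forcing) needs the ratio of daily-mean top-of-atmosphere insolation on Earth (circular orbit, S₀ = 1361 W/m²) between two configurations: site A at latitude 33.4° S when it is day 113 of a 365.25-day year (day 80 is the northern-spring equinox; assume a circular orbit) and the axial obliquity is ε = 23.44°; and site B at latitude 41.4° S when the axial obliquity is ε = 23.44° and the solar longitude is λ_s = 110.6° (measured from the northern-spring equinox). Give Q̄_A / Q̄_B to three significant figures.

Q̄_A / Q̄_B ≈ 1.81

— Configuration A (φ=-33.4°):
Solar longitude: λ_s = 360° × (113 − 80)/365.25 = 32.526°.
sin δ = sin 23.44° × sin 32.526° = 0.21388, so δ = +12.350°.
cos H₀ = −tan(-33.4°) tan(+12.350°) = 0.1444, H₀ = 1.4259 rad.
Bracket: H₀ sin φ sin δ + cos φ cos δ sin H₀ = 1.4259×-0.55048×0.21388 + 0.83485×0.97686×0.98952 = -0.167881 + 0.806985 = 0.639104.
Q̄ = (S₀/π) × [bracket] = (1361/π) × 0.639104 = 276.87 W/m².
— Configuration B (φ=-41.4°):
Solar declination: sin δ = sin ε · sin λ_s = sin 23.44° × sin 110.6° = 0.37235, so δ = +21.861°.
cos H₀ = −tan(-41.4°) tan(+21.861°) = 0.3537, H₀ = 1.2093 rad.
Bracket: H₀ sin φ sin δ + cos φ cos δ sin H₀ = 1.2093×-0.66131×0.37235 + 0.75011×0.92809×0.93536 = -0.297777 + 0.651169 = 0.353392.
Q̄ = (S₀/π) × [bracket] = (1361/π) × 0.353392 = 153.10 W/m².
Ratio Q̄_A / Q̄_B = 276.87 / 153.10 = 1.808.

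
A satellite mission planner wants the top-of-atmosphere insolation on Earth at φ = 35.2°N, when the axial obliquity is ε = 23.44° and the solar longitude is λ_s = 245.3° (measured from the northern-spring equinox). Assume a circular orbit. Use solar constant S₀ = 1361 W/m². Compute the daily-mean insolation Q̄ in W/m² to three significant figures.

Solar declination: sin δ = sin ε · sin λ_s = sin 23.44° × sin 245.3° = -0.36139, so δ = -21.186°.
cos H₀ = −tan(+35.2°) tan(-21.186°) = 0.2734, H₀ = 1.2939 rad.
Bracket: H₀ sin φ sin δ + cos φ cos δ sin H₀ = 1.2939×0.57643×-0.36139 + 0.81714×0.93241×0.96190 = -0.269540 + 0.732881 = 0.463341.
Q̄ = (S₀/π) × [bracket] = (1361/π) × 0.463341 = 200.7 W/m².

Q̄ ≈ 201 W/m²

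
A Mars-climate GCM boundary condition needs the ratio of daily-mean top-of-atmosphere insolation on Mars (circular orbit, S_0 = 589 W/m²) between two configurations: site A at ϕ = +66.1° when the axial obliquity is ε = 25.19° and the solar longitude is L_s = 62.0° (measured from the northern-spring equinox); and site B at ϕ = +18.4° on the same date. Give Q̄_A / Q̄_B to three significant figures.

Q̄_A / Q̄_B ≈ 1.01

— Configuration A (ϕ=+66.1°):
Solar declination: sin δ = sin ε · sin L_s = sin 25.19° × sin 62.0° = 0.37580, so δ = +22.074°.
cos h₀ = −tan(+66.1°) tan(+22.074°) = -0.9151, h₀ = 2.7266 rad.
Bracket: h₀ sin ϕ sin δ + cos ϕ cos δ sin h₀ = 2.7266×0.91425×0.37580 + 0.40514×0.92670×0.40318 = 0.936792 + 0.151371 = 1.088163.
Q̄ = (S_0/π) × [bracket] = (589/π) × 1.088163 = 204.01 W/m².
— Configuration B (ϕ=+18.4°):
cos h₀ = −tan(+18.4°) tan(+22.074°) = -0.1349, h₀ = 1.7061 rad.
Bracket: h₀ sin ϕ sin δ + cos ϕ cos δ sin h₀ = 1.7061×0.31565×0.37580 + 0.94888×0.92670×0.99086 = 0.202380 + 0.871290 = 1.073670.
Q̄ = (S_0/π) × [bracket] = (589/π) × 1.073670 = 201.30 W/m².
Ratio Q̄_A / Q̄_B = 204.01 / 201.30 = 1.013.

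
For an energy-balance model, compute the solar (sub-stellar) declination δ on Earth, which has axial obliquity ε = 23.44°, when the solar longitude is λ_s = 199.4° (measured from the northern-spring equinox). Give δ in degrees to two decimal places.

δ = -7.59°

sin δ = sin ε · sin λ_s = sin 23.44° × sin 199.4° = -0.132130.
δ = arcsin(-0.132130) = -7.59°.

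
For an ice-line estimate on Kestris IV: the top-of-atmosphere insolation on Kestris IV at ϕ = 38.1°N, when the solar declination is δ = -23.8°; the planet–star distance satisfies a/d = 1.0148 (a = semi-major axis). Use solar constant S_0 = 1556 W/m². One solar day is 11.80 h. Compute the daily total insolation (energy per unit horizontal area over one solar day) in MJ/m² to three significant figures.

cos h₀ = −tan(+38.1°) tan(-23.800°) = 0.3458, h₀ = 1.2177 rad.
Bracket: h₀ sin ϕ sin δ + cos ϕ cos δ sin h₀ = 1.2177×0.61704×-0.40355 + 0.78694×0.91496×0.93830 = -0.303215 + 0.675593 = 0.372378.
Inverse-square distance factor (a/d)² = 1.0148² = 1.029819.
Q̄ = (S_0/π) × 1.029819 × [bracket] = (1556/π) × 1.029819 × 0.372378 = 189.93 W/m².
Daily total = Q̄ × 11.80 h × 3600 s/h = 189.93 × 11.80 × 3600 / 10⁶ = 8.068 MJ/m².

8.07 MJ/m²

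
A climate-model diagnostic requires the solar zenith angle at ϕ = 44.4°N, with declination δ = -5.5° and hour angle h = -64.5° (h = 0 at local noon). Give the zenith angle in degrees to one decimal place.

cos θ_z = sin ϕ sin δ + cos ϕ cos δ cos h = -0.067060 + 0.306172 = 0.239112.
θ_z = arccos(0.239112) = 76.2°.

θ_z = 76.2°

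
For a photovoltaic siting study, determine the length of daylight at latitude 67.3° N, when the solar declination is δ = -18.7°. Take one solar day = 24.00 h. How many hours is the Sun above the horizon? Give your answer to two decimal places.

4.80 h

cos h₀ = −tan ϕ · tan δ = −tan(+67.3°) × tan(-18.700°) = 0.8092, so h₀ = 0.6281 rad = 35.99°.
Daylight = 2h₀/(2π) × 24.00 h = (0.6281/π) × 24.00 = 4.80 h.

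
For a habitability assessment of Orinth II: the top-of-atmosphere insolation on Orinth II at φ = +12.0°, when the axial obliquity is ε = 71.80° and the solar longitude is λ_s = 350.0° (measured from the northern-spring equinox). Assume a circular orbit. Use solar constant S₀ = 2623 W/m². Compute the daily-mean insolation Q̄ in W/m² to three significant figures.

Q̄ ≈ 761 W/m²

Solar declination: sin δ = sin ε · sin λ_s = sin 71.80° × sin 350.0° = -0.16496, so δ = -9.495°.
cos H₀ = −tan(+12.0°) tan(-9.495°) = 0.0356, H₀ = 1.5352 rad.
Bracket: H₀ sin φ sin δ + cos φ cos δ sin H₀ = 1.5352×0.20791×-0.16496 + 0.97815×0.98630×0.99937 = -0.052652 + 0.964142 = 0.911490.
Q̄ = (S₀/π) × [bracket] = (2623/π) × 0.911490 = 761.0 W/m².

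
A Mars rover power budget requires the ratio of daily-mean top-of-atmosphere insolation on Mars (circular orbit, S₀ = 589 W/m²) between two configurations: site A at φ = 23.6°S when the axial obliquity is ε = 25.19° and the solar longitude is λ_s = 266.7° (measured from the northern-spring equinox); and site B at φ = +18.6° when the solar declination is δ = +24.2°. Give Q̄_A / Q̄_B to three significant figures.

— Configuration A (φ=-23.6°):
Solar declination: sin δ = sin ε · sin λ_s = sin 25.19° × sin 266.7° = -0.42492, so δ = -25.145°.
cos H₀ = −tan(-23.6°) tan(-25.145°) = -0.2051, H₀ = 1.7773 rad.
Bracket: H₀ sin φ sin δ + cos φ cos δ sin H₀ = 1.7773×-0.40035×-0.42492 + 0.91636×0.90523×0.97875 = 0.302348 + 0.811889 = 1.114237.
Q̄ = (S₀/π) × [bracket] = (589/π) × 1.114237 = 208.90 W/m².
— Configuration B (φ=+18.6°):
cos H₀ = −tan(+18.6°) tan(+24.200°) = -0.1512, H₀ = 1.7226 rad.
Bracket: H₀ sin φ sin δ + cos φ cos δ sin H₀ = 1.7226×0.31896×0.40992 + 0.94777×0.91212×0.98850 = 0.225227 + 0.854538 = 1.079765.
Q̄ = (S₀/π) × [bracket] = (589/π) × 1.079765 = 202.44 W/m².
Ratio Q̄_A / Q̄_B = 208.90 / 202.44 = 1.032.

Q̄_A / Q̄_B ≈ 1.03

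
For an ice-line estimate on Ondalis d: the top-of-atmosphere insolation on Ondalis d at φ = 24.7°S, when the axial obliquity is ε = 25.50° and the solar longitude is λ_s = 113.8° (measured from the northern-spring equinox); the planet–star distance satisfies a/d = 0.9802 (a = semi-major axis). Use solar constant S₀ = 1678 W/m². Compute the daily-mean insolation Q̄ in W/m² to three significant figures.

Q̄ ≈ 304 W/m²

Solar declination: sin δ = sin ε · sin λ_s = sin 25.50° × sin 113.8° = 0.39390, so δ = +23.197°.
cos H₀ = −tan(-24.7°) tan(+23.197°) = 0.1971, H₀ = 1.3724 rad.
Bracket: H₀ sin φ sin δ + cos φ cos δ sin H₀ = 1.3724×-0.41787×0.39390 + 0.90851×0.91915×0.98038 = -0.225896 + 0.818673 = 0.592777.
Inverse-square distance factor (a/d)² = 0.9802² = 0.960792.
Q̄ = (S₀/π) × 0.960792 × [bracket] = (1678/π) × 0.960792 × 0.592777 = 304.2 W/m².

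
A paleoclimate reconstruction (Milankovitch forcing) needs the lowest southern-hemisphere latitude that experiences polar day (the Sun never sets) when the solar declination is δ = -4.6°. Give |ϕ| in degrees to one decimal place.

Polar day requires cos h₀ = −tan ϕ tan δ ≤ −1, i.e. tan ϕ tan δ ≥ 1.
The boundary is |tan ϕ| · |tan δ| = 1, so |ϕ| = 90° − |δ| = 90° − 4.6° = 85.4° in the southern hemisphere.

|ϕ| = 85.4°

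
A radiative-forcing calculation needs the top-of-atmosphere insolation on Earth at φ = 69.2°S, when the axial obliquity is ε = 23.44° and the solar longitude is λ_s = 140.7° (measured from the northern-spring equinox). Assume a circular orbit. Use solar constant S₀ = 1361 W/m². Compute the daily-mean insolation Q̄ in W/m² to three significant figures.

Q̄ ≈ 25.2 W/m²

Solar declination: sin δ = sin ε · sin λ_s = sin 23.44° × sin 140.7° = 0.25195, so δ = +14.593°.
cos H₀ = −tan(-69.2°) tan(+14.593°) = 0.6854, H₀ = 0.8157 rad.
Bracket: H₀ sin φ sin δ + cos φ cos δ sin H₀ = 0.8157×-0.93483×0.25195 + 0.35511×0.96774×0.72819 = -0.192122 + 0.250246 = 0.058124.
Q̄ = (S₀/π) × [bracket] = (1361/π) × 0.058124 = 25.18 W/m².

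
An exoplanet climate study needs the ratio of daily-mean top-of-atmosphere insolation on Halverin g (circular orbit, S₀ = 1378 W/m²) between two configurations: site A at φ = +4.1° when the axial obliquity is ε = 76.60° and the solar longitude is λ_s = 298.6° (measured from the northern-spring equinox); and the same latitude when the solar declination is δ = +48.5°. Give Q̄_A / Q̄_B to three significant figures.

— Configuration A (φ=+4.1°):
Solar declination: sin δ = sin ε · sin λ_s = sin 76.60° × sin 298.6° = -0.85408, so δ = -58.658°.
cos H₀ = −tan(+4.1°) tan(-58.658°) = 0.1177, H₀ = 1.4528 rad.
Bracket: H₀ sin φ sin δ + cos φ cos δ sin H₀ = 1.4528×0.07150×-0.85408 + 0.99744×0.52014×0.99305 = -0.088718 + 0.515203 = 0.426485.
Q̄ = (S₀/π) × [bracket] = (1378/π) × 0.426485 = 187.07 W/m².
— Configuration B (φ=+4.1°):
cos H₀ = −tan(+4.1°) tan(+48.500°) = -0.0810, H₀ = 1.6519 rad.
Bracket: H₀ sin φ sin δ + cos φ cos δ sin H₀ = 1.6519×0.07150×0.74896 + 0.99744×0.66262×0.99671 = 0.088460 + 0.658749 = 0.747209.
Q̄ = (S₀/π) × [bracket] = (1378/π) × 0.747209 = 327.75 W/m².
Ratio Q̄_A / Q̄_B = 187.07 / 327.75 = 0.5708.

Q̄_A / Q̄_B ≈ 0.571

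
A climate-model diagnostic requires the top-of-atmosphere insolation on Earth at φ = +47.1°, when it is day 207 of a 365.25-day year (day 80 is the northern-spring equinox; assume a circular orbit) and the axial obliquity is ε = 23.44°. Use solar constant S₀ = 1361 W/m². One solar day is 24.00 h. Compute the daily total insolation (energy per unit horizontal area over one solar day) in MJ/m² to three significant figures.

39.8 MJ/m²

Solar longitude: λ_s = 360° × (207 − 80)/365.25 = 125.175°.
sin δ = sin 23.44° × sin 125.175° = 0.32515, so δ = +18.975°.
cos H₀ = −tan(+47.1°) tan(+18.975°) = -0.3700, H₀ = 1.9498 rad.
Bracket: H₀ sin φ sin δ + cos φ cos δ sin H₀ = 1.9498×0.73254×0.32515 + 0.68072×0.94566×0.92903 = 0.464414 + 0.598044 = 1.062458.
Q̄ = (S₀/π) × [bracket] = (1361/π) × 1.062458 = 460.28 W/m².
Daily total = Q̄ × 24.00 h × 3600 s/h = 460.28 × 24.00 × 3600 / 10⁶ = 39.77 MJ/m².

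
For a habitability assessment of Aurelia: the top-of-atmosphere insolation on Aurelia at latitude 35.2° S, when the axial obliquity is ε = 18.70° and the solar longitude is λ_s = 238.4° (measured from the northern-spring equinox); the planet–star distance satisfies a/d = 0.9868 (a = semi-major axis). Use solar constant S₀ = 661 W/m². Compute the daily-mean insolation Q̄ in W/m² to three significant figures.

Q̄ ≈ 215 W/m²

Solar declination: sin δ = sin ε · sin λ_s = sin 18.70° × sin 238.4° = -0.27307, so δ = -15.847°.
cos H₀ = −tan(-35.2°) tan(-15.847°) = -0.2002, H₀ = 1.7724 rad.
Bracket: H₀ sin φ sin δ + cos φ cos δ sin H₀ = 1.7724×-0.57643×-0.27307 + 0.81714×0.96199×0.97975 = 0.278986 + 0.770162 = 1.049148.
Inverse-square distance factor (a/d)² = 0.9868² = 0.973774.
Q̄ = (S₀/π) × 0.973774 × [bracket] = (661/π) × 0.973774 × 1.049148 = 215.0 W/m².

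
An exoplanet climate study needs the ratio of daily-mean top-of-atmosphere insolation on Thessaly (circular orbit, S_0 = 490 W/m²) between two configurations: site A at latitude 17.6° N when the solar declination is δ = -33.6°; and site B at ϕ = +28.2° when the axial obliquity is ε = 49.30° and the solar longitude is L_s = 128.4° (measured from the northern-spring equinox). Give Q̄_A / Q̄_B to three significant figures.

— Configuration A (ϕ=+17.6°):
cos h₀ = −tan(+17.6°) tan(-33.600°) = 0.2108, h₀ = 1.3584 rad.
Bracket: h₀ sin ϕ sin δ + cos ϕ cos δ sin h₀ = 1.3584×0.30237×-0.55339 + 0.95319×0.83292×0.97754 = -0.227299 + 0.776099 = 0.548800.
Q̄ = (S_0/π) × [bracket] = (490/π) × 0.548800 = 85.597 W/m².
— Configuration B (ϕ=+28.2°):
Solar declination: sin δ = sin ε · sin L_s = sin 49.30° × sin 128.4° = 0.59414, so δ = +36.452°.
cos h₀ = −tan(+28.2°) tan(+36.452°) = -0.3961, h₀ = 1.9780 rad.
Bracket: h₀ sin ϕ sin δ + cos ϕ cos δ sin h₀ = 1.9780×0.47255×0.59414 + 0.88130×0.80436×0.91822 = 0.555345 + 0.650910 = 1.206255.
Q̄ = (S_0/π) × [bracket] = (490/π) × 1.206255 = 188.14 W/m².
Ratio Q̄_A / Q̄_B = 85.597 / 188.14 = 0.4550.

Q̄_A / Q̄_B ≈ 0.455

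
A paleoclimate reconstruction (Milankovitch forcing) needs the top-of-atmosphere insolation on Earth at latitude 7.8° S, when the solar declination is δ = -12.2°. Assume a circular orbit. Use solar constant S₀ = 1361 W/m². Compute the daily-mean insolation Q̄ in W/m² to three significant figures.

cos H₀ = −tan(-7.8°) tan(-12.200°) = -0.0296, H₀ = 1.6004 rad.
Bracket: H₀ sin φ sin δ + cos φ cos δ sin H₀ = 1.6004×-0.13572×-0.21132 + 0.99075×0.97742×0.99956 = 0.045900 + 0.967953 = 1.013853.
Q̄ = (S₀/π) × [bracket] = (1361/π) × 1.013853 = 439.2 W/m².

Q̄ ≈ 439 W/m²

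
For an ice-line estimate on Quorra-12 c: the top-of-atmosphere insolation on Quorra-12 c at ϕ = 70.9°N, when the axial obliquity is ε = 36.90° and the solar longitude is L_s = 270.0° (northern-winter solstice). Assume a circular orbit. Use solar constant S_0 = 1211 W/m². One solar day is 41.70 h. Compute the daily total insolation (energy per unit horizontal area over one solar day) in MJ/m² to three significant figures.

0.00 MJ/m²

Solar declination: sin δ = sin ε · sin L_s = sin 36.90° × sin 270.0° = -0.60042, so δ = -36.900°.
cos h₀ = −tan(+70.9°) tan(-36.900°) = 2.1682 ≥ 1 ⇒ polar night, h₀ = 0 and Q̄ = 0.
Daily total = Q̄ × 41.70 h × 3600 s/h = 0.00 MJ/m².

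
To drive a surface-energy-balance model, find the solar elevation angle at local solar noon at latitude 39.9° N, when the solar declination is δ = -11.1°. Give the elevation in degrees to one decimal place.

39.0°

At local noon the hour angle is zero, so the zenith angle equals |φ − δ| = |+39.9° − (-11.100°)| = 51.000°.
Elevation = 90° − 51.000° = 39.0°.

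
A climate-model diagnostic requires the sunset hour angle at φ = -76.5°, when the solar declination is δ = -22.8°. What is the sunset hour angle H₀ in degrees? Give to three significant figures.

Sunrise equation: cos H₀ = −tan φ · tan δ = -1.7509 ≤ −1, so the Sun never sets (polar day) and H₀ = π.

H₀ = 180°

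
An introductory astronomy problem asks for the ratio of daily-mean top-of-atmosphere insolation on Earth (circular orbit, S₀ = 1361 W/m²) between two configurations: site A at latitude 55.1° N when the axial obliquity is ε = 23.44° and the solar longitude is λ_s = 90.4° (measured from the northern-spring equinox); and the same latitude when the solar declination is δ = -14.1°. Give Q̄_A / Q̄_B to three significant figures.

Q̄_A / Q̄_B ≈ 4.12

— Configuration A (φ=+55.1°):
Solar declination: sin δ = sin ε · sin λ_s = sin 23.44° × sin 90.4° = 0.39778, so δ = +23.439°.
cos H₀ = −tan(+55.1°) tan(+23.439°) = -0.6215, H₀ = 2.2414 rad.
Bracket: H₀ sin φ sin δ + cos φ cos δ sin H₀ = 2.2414×0.82015×0.39778 + 0.57215×0.91748×0.78342 = 0.731233 + 0.411246 = 1.142479.
Q̄ = (S₀/π) × [bracket] = (1361/π) × 1.142479 = 494.94 W/m².
— Configuration B (φ=+55.1°):
cos H₀ = −tan(+55.1°) tan(-14.100°) = 0.3601, H₀ = 1.2025 rad.
Bracket: H₀ sin φ sin δ + cos φ cos δ sin H₀ = 1.2025×0.82015×-0.24362 + 0.57215×0.96987×0.93293 = -0.240265 + 0.517693 = 0.277428.
Q̄ = (S₀/π) × [bracket] = (1361/π) × 0.277428 = 120.19 W/m².
Ratio Q̄_A / Q̄_B = 494.94 / 120.19 = 4.118.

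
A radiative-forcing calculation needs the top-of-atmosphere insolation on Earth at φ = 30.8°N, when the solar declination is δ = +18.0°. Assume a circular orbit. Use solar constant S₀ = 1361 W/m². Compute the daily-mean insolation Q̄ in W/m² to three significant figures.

cos H₀ = −tan(+30.8°) tan(+18.000°) = -0.1937, H₀ = 1.7657 rad.
Bracket: H₀ sin φ sin δ + cos φ cos δ sin H₀ = 1.7657×0.51204×0.30902 + 0.85896×0.95106×0.98106 = 0.279388 + 0.801450 = 1.080838.
Q̄ = (S₀/π) × [bracket] = (1361/π) × 1.080838 = 468.2 W/m².

Q̄ ≈ 468 W/m²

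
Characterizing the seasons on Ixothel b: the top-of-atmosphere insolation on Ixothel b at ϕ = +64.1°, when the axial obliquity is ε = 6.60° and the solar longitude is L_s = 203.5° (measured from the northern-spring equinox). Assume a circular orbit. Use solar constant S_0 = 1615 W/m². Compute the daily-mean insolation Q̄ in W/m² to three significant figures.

Solar declination: sin δ = sin ε · sin L_s = sin 6.60° × sin 203.5° = -0.04583, so δ = -2.627°.
cos h₀ = −tan(+64.1°) tan(-2.627°) = 0.0945, h₀ = 1.4762 rad.
Bracket: h₀ sin ϕ sin δ + cos ϕ cos δ sin h₀ = 1.4762×0.89956×-0.04583 + 0.43680×0.99895×0.99553 = -0.060859 + 0.434391 = 0.373532.
Q̄ = (S_0/π) × [bracket] = (1615/π) × 0.373532 = 192.0 W/m².

Q̄ ≈ 192 W/m²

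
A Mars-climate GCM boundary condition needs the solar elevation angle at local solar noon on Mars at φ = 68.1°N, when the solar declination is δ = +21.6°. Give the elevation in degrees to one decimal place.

At local noon the hour angle is zero, so the zenith angle equals |φ − δ| = |+68.1° − (+21.600°)| = 46.500°.
Elevation = 90° − 46.500° = 43.5°.

43.5°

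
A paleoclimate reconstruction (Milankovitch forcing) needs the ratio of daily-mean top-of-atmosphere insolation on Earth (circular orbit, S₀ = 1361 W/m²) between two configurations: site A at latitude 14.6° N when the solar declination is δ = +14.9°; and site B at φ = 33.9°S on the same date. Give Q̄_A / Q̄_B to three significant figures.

Q̄_A / Q̄_B ≈ 1.76

— Configuration A (φ=+14.6°):
cos H₀ = −tan(+14.6°) tan(+14.900°) = -0.0693, H₀ = 1.6402 rad.
Bracket: H₀ sin φ sin δ + cos φ cos δ sin H₀ = 1.6402×0.25207×0.25713 + 0.96771×0.96638×0.99760 = 0.106309 + 0.932931 = 1.039240.
Q̄ = (S₀/π) × [bracket] = (1361/π) × 1.039240 = 450.22 W/m².
— Configuration B (φ=-33.9°):
cos H₀ = −tan(-33.9°) tan(+14.900°) = 0.1788, H₀ = 1.3910 rad.
Bracket: H₀ sin φ sin δ + cos φ cos δ sin H₀ = 1.3910×-0.55775×0.25713 + 0.83001×0.96638×0.98389 = -0.199489 + 0.789183 = 0.589694.
Q̄ = (S₀/π) × [bracket] = (1361/π) × 0.589694 = 255.47 W/m².
Ratio Q̄_A / Q̄_B = 450.22 / 255.47 = 1.762.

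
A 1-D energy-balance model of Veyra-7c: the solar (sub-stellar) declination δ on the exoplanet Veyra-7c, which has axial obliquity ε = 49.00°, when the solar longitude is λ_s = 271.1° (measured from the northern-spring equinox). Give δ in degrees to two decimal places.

sin δ = sin ε · sin λ_s = sin 49.00° × sin 271.1° = -0.754570.
δ = arcsin(-0.754570) = -48.99°.

δ = -48.99°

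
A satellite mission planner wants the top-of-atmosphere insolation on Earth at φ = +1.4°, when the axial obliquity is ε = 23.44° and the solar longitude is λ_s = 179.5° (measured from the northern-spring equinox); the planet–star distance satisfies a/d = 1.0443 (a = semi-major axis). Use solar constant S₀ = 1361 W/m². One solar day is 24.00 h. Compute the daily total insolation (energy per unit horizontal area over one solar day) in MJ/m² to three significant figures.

40.8 MJ/m²

Solar declination: sin δ = sin ε · sin λ_s = sin 23.44° × sin 179.5° = 0.00347, so δ = +0.199°.
cos H₀ = −tan(+1.4°) tan(+0.199°) = -0.0001, H₀ = 1.5709 rad.
Bracket: H₀ sin φ sin δ + cos φ cos δ sin H₀ = 1.5709×0.02443×0.00347 + 0.99970×0.99999×1.00000 = 0.000133 + 0.999690 = 0.999823.
Inverse-square distance factor (a/d)² = 1.0443² = 1.090562.
Q̄ = (S₀/π) × 1.090562 × [bracket] = (1361/π) × 1.090562 × 0.999823 = 472.37 W/m².
Daily total = Q̄ × 24.00 h × 3600 s/h = 472.37 × 24.00 × 3600 / 10⁶ = 40.81 MJ/m².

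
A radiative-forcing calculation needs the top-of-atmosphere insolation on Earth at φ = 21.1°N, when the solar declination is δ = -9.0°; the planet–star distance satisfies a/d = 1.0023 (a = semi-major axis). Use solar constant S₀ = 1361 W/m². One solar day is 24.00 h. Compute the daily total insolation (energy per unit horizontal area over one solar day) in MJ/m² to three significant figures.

31.4 MJ/m²

cos H₀ = −tan(+21.1°) tan(-9.000°) = 0.0611, H₀ = 1.5096 rad.
Bracket: H₀ sin φ sin δ + cos φ cos δ sin H₀ = 1.5096×0.36000×-0.15643 + 0.93295×0.98769×0.99813 = -0.085013 + 0.919742 = 0.834729.
Inverse-square distance factor (a/d)² = 1.0023² = 1.004605.
Q̄ = (S₀/π) × 1.004605 × [bracket] = (1361/π) × 1.004605 × 0.834729 = 363.29 W/m².
Daily total = Q̄ × 24.00 h × 3600 s/h = 363.29 × 24.00 × 3600 / 10⁶ = 31.39 MJ/m².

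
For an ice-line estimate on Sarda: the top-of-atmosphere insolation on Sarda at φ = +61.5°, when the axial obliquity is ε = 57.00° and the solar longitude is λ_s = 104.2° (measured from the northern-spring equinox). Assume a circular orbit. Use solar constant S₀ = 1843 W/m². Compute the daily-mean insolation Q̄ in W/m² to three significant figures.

Q̄ ≈ 1.32e+03 W/m²

Solar declination: sin δ = sin ε · sin λ_s = sin 57.00° × sin 104.2° = 0.81305, so δ = +54.395°.
cos H₀ = −tan(+61.5°) tan(+54.395°) = -2.5720 ≤ −1 ⇒ polar day, H₀ = π.
Bracket: H₀ sin φ sin δ + cos φ cos δ sin H₀ = 3.1416×0.87882×0.81305 + 0.47716×0.58220×0.00000 = 2.244750 + 0.000000 = 2.244750.
Q̄ = (S₀/π) × [bracket] = (1843/π) × 2.244750 = 1317 W/m².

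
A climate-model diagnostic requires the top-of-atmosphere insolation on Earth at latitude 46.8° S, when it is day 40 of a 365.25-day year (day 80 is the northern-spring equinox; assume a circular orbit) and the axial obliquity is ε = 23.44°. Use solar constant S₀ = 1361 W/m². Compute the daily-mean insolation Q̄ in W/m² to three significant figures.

Solar longitude: λ_s = 360° × (40 − 80)/365.25 = -39.425°, i.e. -39.425° + 360° = 320.575°.
sin δ = sin 23.44° × sin 320.575° = -0.25262, so δ = -14.633°.
cos H₀ = −tan(-46.8°) tan(-14.633°) = -0.2780, H₀ = 1.8525 rad.
Bracket: H₀ sin φ sin δ + cos φ cos δ sin H₀ = 1.8525×-0.72897×-0.25262 + 0.68455×0.96756×0.96057 = 0.341142 + 0.636227 = 0.977369.
Q̄ = (S₀/π) × [bracket] = (1361/π) × 0.977369 = 423.4 W/m².

Q̄ ≈ 423 W/m²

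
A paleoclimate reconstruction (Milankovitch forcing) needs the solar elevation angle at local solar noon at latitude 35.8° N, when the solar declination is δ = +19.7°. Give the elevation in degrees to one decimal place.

73.9°

At local noon the hour angle is zero, so the zenith angle equals |ϕ − δ| = |+35.8° − (+19.700°)| = 16.100°.
Elevation = 90° − 16.100° = 73.9°.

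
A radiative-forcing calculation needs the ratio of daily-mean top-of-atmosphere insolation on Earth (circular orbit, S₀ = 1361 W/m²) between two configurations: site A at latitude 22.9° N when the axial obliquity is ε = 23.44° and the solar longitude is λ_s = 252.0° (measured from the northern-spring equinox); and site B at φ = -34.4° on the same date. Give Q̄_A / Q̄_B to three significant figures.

— Configuration A (φ=+22.9°):
Solar declination: sin δ = sin ε · sin λ_s = sin 23.44° × sin 252.0° = -0.37832, so δ = -22.230°.
cos H₀ = −tan(+22.9°) tan(-22.230°) = 0.1726, H₀ = 1.3973 rad.
Bracket: H₀ sin φ sin δ + cos φ cos δ sin H₀ = 1.3973×0.38912×-0.37832 + 0.92119×0.92568×0.98499 = -0.205699 + 0.839928 = 0.634229.
Q̄ = (S₀/π) × [bracket] = (1361/π) × 0.634229 = 274.76 W/m².
— Configuration B (φ=-34.4°):
cos H₀ = −tan(-34.4°) tan(-22.230°) = -0.2798, H₀ = 1.8544 rad.
Bracket: H₀ sin φ sin δ + cos φ cos δ sin H₀ = 1.8544×-0.56497×-0.37832 + 0.82511×0.92568×0.96005 = 0.396358 + 0.733275 = 1.129633.
Q̄ = (S₀/π) × [bracket] = (1361/π) × 1.129633 = 489.38 W/m².
Ratio Q̄_A / Q̄_B = 274.76 / 489.38 = 0.5614.

Q̄_A / Q̄_B ≈ 0.561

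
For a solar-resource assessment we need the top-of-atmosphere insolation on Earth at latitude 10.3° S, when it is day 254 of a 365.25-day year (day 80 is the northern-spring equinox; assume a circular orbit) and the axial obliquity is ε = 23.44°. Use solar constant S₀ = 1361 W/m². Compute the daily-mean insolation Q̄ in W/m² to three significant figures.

Solar longitude: λ_s = 360° × (254 − 80)/365.25 = 171.499°.
sin δ = sin 23.44° × sin 171.499° = 0.05880, so δ = +3.371°.
cos H₀ = −tan(-10.3°) tan(+3.371°) = 0.0107, H₀ = 1.5601 rad.
Bracket: H₀ sin φ sin δ + cos φ cos δ sin H₀ = 1.5601×-0.17880×0.05880 + 0.98389×0.99827×0.99994 = -0.016402 + 0.982129 = 0.965727.
Q̄ = (S₀/π) × [bracket] = (1361/π) × 0.965727 = 418.4 W/m².

Q̄ ≈ 418 W/m²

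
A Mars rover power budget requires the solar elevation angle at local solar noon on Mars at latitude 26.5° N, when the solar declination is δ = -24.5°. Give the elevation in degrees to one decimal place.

39.0°

At local noon the hour angle is zero, so the zenith angle equals |φ − δ| = |+26.5° − (-24.500°)| = 51.000°.
Elevation = 90° − 51.000° = 39.0°.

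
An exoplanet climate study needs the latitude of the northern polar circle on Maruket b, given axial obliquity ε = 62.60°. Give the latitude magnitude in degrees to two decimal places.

27.40°

The polar circle is the lowest latitude that experiences at least one full rotation of continuous daylight at the northern-summer solstice; it lies at |φ| = 90° − ε = 90° − 62.60° = 27.40°.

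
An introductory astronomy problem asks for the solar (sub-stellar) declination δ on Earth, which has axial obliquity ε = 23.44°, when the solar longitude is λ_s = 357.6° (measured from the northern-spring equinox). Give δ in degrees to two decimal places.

δ = -0.95°

sin δ = sin ε · sin λ_s = sin 23.44° × sin 357.6° = -0.016658.
δ = arcsin(-0.016658) = -0.95°.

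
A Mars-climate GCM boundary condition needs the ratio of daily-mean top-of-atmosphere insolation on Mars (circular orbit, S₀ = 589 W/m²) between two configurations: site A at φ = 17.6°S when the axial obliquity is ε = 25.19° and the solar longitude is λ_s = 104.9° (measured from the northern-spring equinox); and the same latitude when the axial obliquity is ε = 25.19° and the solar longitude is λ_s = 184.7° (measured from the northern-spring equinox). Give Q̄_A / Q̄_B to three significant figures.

— Configuration A (φ=-17.6°):
Solar declination: sin δ = sin ε · sin λ_s = sin 25.19° × sin 104.9° = 0.41131, so δ = +24.287°.
cos H₀ = −tan(-17.6°) tan(+24.287°) = 0.1431, H₀ = 1.4272 rad.
Bracket: H₀ sin φ sin δ + cos φ cos δ sin H₀ = 1.4272×-0.30237×0.41131 + 0.95319×0.91150×0.98970 = -0.177498 + 0.859884 = 0.682386.
Q̄ = (S₀/π) × [bracket] = (589/π) × 0.682386 = 127.94 W/m².
— Configuration B (φ=-17.6°):
Solar declination: sin δ = sin ε · sin λ_s = sin 25.19° × sin 184.7° = -0.03487, so δ = -1.999°.
cos H₀ = −tan(-17.6°) tan(-1.999°) = -0.0111, H₀ = 1.5819 rad.
Bracket: H₀ sin φ sin δ + cos φ cos δ sin H₀ = 1.5819×-0.30237×-0.03487 + 0.95319×0.99939×0.99994 = 0.016679 + 0.952551 = 0.969230.
Q̄ = (S₀/π) × [bracket] = (589/π) × 0.969230 = 181.72 W/m².
Ratio Q̄_A / Q̄_B = 127.94 / 181.72 = 0.7041.

Q̄_A / Q̄_B ≈ 0.704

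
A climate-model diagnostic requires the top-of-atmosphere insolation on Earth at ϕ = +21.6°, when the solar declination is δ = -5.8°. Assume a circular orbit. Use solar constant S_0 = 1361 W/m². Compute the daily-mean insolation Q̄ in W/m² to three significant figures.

cos h₀ = −tan(+21.6°) tan(-5.800°) = 0.0402, h₀ = 1.5306 rad.
Bracket: h₀ sin ϕ sin δ + cos ϕ cos δ sin h₀ = 1.5306×0.36812×-0.10106 + 0.92978×0.99488×0.99919 = -0.056942 + 0.924270 = 0.867328.
Q̄ = (S_0/π) × [bracket] = (1361/π) × 0.867328 = 375.7 W/m².

Q̄ ≈ 376 W/m²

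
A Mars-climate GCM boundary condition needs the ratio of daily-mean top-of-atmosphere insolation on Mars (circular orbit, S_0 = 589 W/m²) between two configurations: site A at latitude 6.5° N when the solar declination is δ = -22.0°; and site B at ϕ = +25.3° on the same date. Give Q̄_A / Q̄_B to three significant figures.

— Configuration A (ϕ=+6.5°):
cos h₀ = −tan(+6.5°) tan(-22.000°) = 0.0460, h₀ = 1.5247 rad.
Bracket: h₀ sin ϕ sin δ + cos ϕ cos δ sin h₀ = 1.5247×0.11320×-0.37461 + 0.99357×0.92718×0.99894 = -0.064656 + 0.920242 = 0.855586.
Q̄ = (S_0/π) × [bracket] = (589/π) × 0.855586 = 160.41 W/m².
— Configuration B (ϕ=+25.3°):
cos h₀ = −tan(+25.3°) tan(-22.000°) = 0.1910, h₀ = 1.3786 rad.
Bracket: h₀ sin ϕ sin δ + cos ϕ cos δ sin h₀ = 1.3786×0.42736×-0.37461 + 0.90408×0.92718×0.98159 = -0.220705 + 0.822813 = 0.602108.
Q̄ = (S_0/π) × [bracket] = (589/π) × 0.602108 = 112.89 W/m².
Ratio Q̄_A / Q̄_B = 160.41 / 112.89 = 1.421.

Q̄_A / Q̄_B ≈ 1.42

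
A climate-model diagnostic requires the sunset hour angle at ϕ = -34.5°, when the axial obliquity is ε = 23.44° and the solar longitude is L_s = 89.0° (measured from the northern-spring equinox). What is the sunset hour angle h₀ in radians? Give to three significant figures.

Solar declination: sin δ = sin ε · sin L_s = sin 23.44° × sin 89.0° = 0.39773, so δ = +23.436°.
cos h₀ = −tan ϕ · tan δ = −tan(-34.5°) × tan(+23.436°) = 0.2979, so h₀ = 1.2683 rad = 72.67°.

h₀ = 1.27 rad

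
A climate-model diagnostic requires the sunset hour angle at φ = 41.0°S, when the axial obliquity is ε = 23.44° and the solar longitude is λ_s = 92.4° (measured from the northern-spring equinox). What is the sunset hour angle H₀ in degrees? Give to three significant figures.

Solar declination: sin δ = sin ε · sin λ_s = sin 23.44° × sin 92.4° = 0.39744, so δ = +23.418°.
cos H₀ = −tan φ · tan δ = −tan(-41.0°) × tan(+23.418°) = 0.3765, so H₀ = 1.1848 rad = 67.88°.

H₀ = 67.9°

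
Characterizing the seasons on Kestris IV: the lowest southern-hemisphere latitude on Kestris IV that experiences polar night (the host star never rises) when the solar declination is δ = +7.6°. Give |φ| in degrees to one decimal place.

Polar night requires cos H₀ = −tan φ tan δ ≥ 1, i.e. tan φ tan δ ≤ −1.
The boundary is |tan φ| · |tan δ| = 1, so |φ| = 90° − |δ| = 90° − 7.6° = 82.4° in the southern hemisphere.

|φ| = 82.4°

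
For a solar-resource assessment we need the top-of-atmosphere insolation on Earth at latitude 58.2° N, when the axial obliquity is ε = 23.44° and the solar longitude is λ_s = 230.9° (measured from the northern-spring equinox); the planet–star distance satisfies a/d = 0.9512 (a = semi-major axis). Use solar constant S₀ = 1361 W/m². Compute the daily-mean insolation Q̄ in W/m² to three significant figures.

Solar declination: sin δ = sin ε · sin λ_s = sin 23.44° × sin 230.9° = -0.30870, so δ = -17.981°.
cos H₀ = −tan(+58.2°) tan(-17.981°) = 0.5235, H₀ = 1.0199 rad.
Bracket: H₀ sin φ sin δ + cos φ cos δ sin H₀ = 1.0199×0.84989×-0.30870 + 0.52696×0.95116×0.85206 = -0.267582 + 0.427072 = 0.159490.
Inverse-square distance factor (a/d)² = 0.9512² = 0.904781.
Q̄ = (S₀/π) × 0.904781 × [bracket] = (1361/π) × 0.904781 × 0.159490 = 62.52 W/m².

Q̄ ≈ 62.5 W/m²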